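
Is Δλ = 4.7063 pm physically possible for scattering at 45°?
No, inconsistent

Calculate the expected shift for θ = 45°:

Δλ_expected = λ_C(1 - cos(45°))
Δλ_expected = 2.4263 × (1 - cos(45°))
Δλ_expected = 2.4263 × 0.2929
Δλ_expected = 0.7106 pm

Given shift: 4.7063 pm
Expected shift: 0.7106 pm
Difference: 3.9956 pm

The values do not match. The given shift corresponds to θ ≈ 160.0°, not 45°.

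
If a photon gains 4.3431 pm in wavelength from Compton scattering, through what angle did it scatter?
142.19°

From the Compton formula Δλ = λ_C(1 - cos θ), we can solve for θ:

cos θ = 1 - Δλ/λ_C

Given:
- Δλ = 4.3431 pm
- λ_C = h/(m_e·c) ≈ 2.42631024 pm

cos θ = 1 - 4.3431/2.42631024
cos θ = 1 - 1.790002
cos θ = -0.790002

θ = arccos(-0.790002)
θ = 142.19°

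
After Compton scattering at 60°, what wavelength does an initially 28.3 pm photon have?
29.5132 pm

Using the Compton formula: λ' = λ + λ_C(1 − cos θ)

For θ = 60°, cos θ = 1/2 (exact) = 0.5000, so:
1 − cos 60° = 1 − (1/2) = 0.5000

Δλ = λ_C × 0.5000 = 2.4263 × 0.5000 = 1.2132 pm

λ' = 28.3 + 1.2132 = 29.5132 pm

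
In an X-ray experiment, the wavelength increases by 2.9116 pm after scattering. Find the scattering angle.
101.54°

From the Compton formula Δλ = λ_C(1 - cos θ), we can solve for θ:

cos θ = 1 - Δλ/λ_C

Given:
- Δλ = 2.9116 pm
- λ_C = h/(m_e·c) ≈ 2.42631024 pm

cos θ = 1 - 2.9116/2.42631024
cos θ = 1 - 1.200011
cos θ = -0.200011

θ = arccos(-0.200011)
θ = 101.54°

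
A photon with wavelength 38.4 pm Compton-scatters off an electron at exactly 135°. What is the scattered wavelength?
42.5420 pm

Using the Compton formula: λ' = λ + λ_C(1 − cos θ)

For θ = 135°, cos θ = -√2/2 (exact) ≈ -0.7071, so:
1 − cos 135° = 1 − (-√2/2) ≈ 1.7071

Δλ = λ_C × 1.7071 = 2.4263 × 1.7071 = 4.1420 pm

λ' = 38.4 + 4.1420 = 42.5420 pm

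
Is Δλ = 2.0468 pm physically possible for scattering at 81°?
Yes, consistent

Calculate the expected shift for θ = 81°:

Δλ_expected = λ_C(1 - cos(81°))
Δλ_expected = 2.4263 × (1 - cos(81°))
Δλ_expected = 2.4263 × 0.8436
Δλ_expected = 2.0468 pm

Given shift: 2.0468 pm
Expected shift: 2.0468 pm
Difference: 0.0000 pm

The values match. This is consistent with Compton scattering at the stated angle.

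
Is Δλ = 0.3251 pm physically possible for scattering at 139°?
No, inconsistent

Calculate the expected shift for θ = 139°:

Δλ_expected = λ_C(1 - cos(139°))
Δλ_expected = 2.4263 × (1 - cos(139°))
Δλ_expected = 2.4263 × 1.7547
Δλ_expected = 4.2575 pm

Given shift: 0.3251 pm
Expected shift: 4.2575 pm
Difference: 3.9324 pm

The values do not match. The given shift corresponds to θ ≈ 30.0°, not 139°.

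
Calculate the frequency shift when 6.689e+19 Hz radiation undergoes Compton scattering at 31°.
4.801e+18 Hz (decrease)

Convert frequency to wavelength (c = 299792458 m/s):
λ₀ = c/f₀ = 299792458/6.689e+19 = 4.4818726e-12 m = 4.4819 pm

Calculate Compton shift:
Δλ = λ_C(1 - cos(31°)) = 0.3466 pm

Final wavelength:
λ' = λ₀ + Δλ = 4.4819 + 0.3466 = 4.8284 pm

Final frequency:
f' = c/λ' = 299792458/4.8284290e-12 = 6.2089026e+19 Hz

Frequency shift (decrease):
Δf = f₀ - f' = 6.689e+19 - 6.2089026e+19 = 4.801e+18 Hz

(Intermediate values are shown rounded; full precision is carried through to the final answer.)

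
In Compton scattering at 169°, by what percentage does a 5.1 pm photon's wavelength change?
94.2753%

Calculate the Compton shift:
Δλ = λ_C(1 - cos(169°))
Δλ = 2.4263 × (1 - cos(169°))
Δλ = 2.4263 × 1.9816
Δλ = 4.8080 pm

Percentage change:
(Δλ/λ₀) × 100 = (4.8080/5.1) × 100
= 94.2753%

(Intermediate values are shown rounded; full precision is carried through to the final answer.)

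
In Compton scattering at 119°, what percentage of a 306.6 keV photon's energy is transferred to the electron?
0.4711 (or 47.11%)

Calculate initial and final photon energies:

Initial: E₀ = 306.6 keV → λ₀ = 4.0438 pm
Compton shift: Δλ = 3.6026 pm
Final wavelength: λ' = 7.6465 pm
Final energy: E' = 162.1461 keV

Fractional energy loss:
(E₀ - E')/E₀ = (306.6000 - 162.1461)/306.6000
= 144.4539/306.6000
= 0.4711
= 47.11%

(Intermediate values are shown rounded; full precision is carried through to the final answer.)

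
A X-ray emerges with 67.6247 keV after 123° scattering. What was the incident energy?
84.9999 keV

Convert final energy to wavelength (hc ≈ 1239.842 keV·pm):
λ' = hc/E' = 1239.842 / 67.6247 = 18.3342 pm

Calculate the Compton shift:
Δλ = λ_C(1 - cos(123°))
Δλ = 2.4263 × (1 - cos(123°))
Δλ = 3.7478 pm

Initial wavelength:
λ = λ' - Δλ = 18.3342 - 3.7478 = 14.5864 pm

Initial energy:
E = hc/λ = 1239.842 / 14.5864 = 84.9999 keV

(Intermediate values are shown rounded; full precision is carried through to the final answer.)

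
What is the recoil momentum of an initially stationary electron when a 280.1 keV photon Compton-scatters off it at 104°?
1.9181e-22 kg·m/s

The electron is initially at rest, so by conservation of momentum:
p⃗_e = p⃗₀ − p⃗'  (incident photon momentum minus scattered photon momentum)

Photon momentum magnitudes (p = h/λ = E/c):
λ₀ = hc/E₀ = 4.4264 pm → p₀ = h/λ₀ = 1.4969e-22 kg·m/s
Δλ = λ_C(1 − cos 104°) = 3.0133 pm
λ' = 7.4397 pm → p' = h/λ' = 8.9064e-23 kg·m/s

The scattered photon makes angle θ = 104° with the incident direction, so by the law of cosines:
|p⃗_e|² = p₀² + p'² − 2p₀p'cos θ
|p⃗_e|² = (1.4969e-22)² + (8.9064e-23)² − 2·1.4969e-22·8.9064e-23·cos(104°)
|p⃗_e| = 1.9181e-22 kg·m/s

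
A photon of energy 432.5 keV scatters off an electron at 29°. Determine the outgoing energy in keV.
391.0066 keV

First convert energy to wavelength:
λ = hc/E, with hc ≈ 1239.842 keV·pm (i.e. 1239.842 eV·nm)

For E = 432.5 keV = 432500 eV:
λ = 1239.842 keV·pm / 432.5 keV
λ = 2.8667 pm

Calculate the Compton shift:
Δλ = λ_C(1 - cos(29°)) = 2.4263 × 0.1254
Δλ = 0.3042 pm

Final wavelength:
λ' = 2.8667 + 0.3042 = 3.1709 pm

Final energy:
E' = hc/λ' = 1239.842 / 3.1709 = 391.0066 keV

(Intermediate values are shown rounded; full precision is carried through to the final answer.)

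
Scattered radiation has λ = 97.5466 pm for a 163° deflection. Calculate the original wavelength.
92.8000 pm

From λ' = λ + Δλ, we have λ = λ' - Δλ

First calculate the Compton shift:
Δλ = λ_C(1 - cos θ)
Δλ = 2.4263 × (1 - cos(163°))
Δλ = 2.4263 × 1.9563
Δλ = 4.7466 pm

Initial wavelength:
λ = λ' - Δλ
λ = 97.5466 - 4.7466
λ = 92.8000 pm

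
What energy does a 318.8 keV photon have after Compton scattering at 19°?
308.3203 keV

First convert energy to wavelength:
λ = hc/E, with hc ≈ 1239.842 keV·pm (i.e. 1239.842 eV·nm)

For E = 318.8 keV = 318800 eV:
λ = 1239.842 keV·pm / 318.8 keV
λ = 3.8891 pm

Calculate the Compton shift:
Δλ = λ_C(1 - cos(19°)) = 2.4263 × 0.0545
Δλ = 0.1322 pm

Final wavelength:
λ' = 3.8891 + 0.1322 = 4.0213 pm

Final energy:
E' = hc/λ' = 1239.842 / 4.0213 = 308.3203 keV

(Intermediate values are shown rounded; full precision is carried through to the final answer.)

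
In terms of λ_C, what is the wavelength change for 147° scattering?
1.8387 λ_C

The Compton shift formula is:
Δλ = λ_C(1 - cos θ)

Dividing both sides by λ_C:
Δλ/λ_C = 1 - cos θ

For θ = 147°:
Δλ/λ_C = 1 - cos(147°)
Δλ/λ_C = 1 - -0.8387
Δλ/λ_C = 1.8387

This means the shift is 1.8387 × λ_C = 4.4612 pm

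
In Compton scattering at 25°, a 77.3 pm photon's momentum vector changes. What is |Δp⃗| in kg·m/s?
3.7052e-24 kg·m/s

Photon momentum magnitude is p = h/λ.

Initial momentum:
p₀ = h/λ = 6.6261e-34/7.7300e-11 = 8.5719e-24 kg·m/s

After scattering:
λ' = λ + Δλ = 77.3 + 0.2273 = 77.5273 pm
p' = h/λ' = 6.6261e-34/7.7527e-11 = 8.5468e-24 kg·m/s

Momentum is a vector; the scattered photon's direction makes angle θ = 25° with the incident direction. The magnitude of the vector change Δp⃗ = p⃗₀ − p⃗' is found from the law of cosines:
|Δp⃗|² = p₀² + p'² − 2p₀p'cos θ
|Δp⃗|² = (8.5719e-24)² + (8.5468e-24)² − 2·8.5719e-24·8.5468e-24·cos(25°)
|Δp⃗| = 3.7052e-24 kg·m/s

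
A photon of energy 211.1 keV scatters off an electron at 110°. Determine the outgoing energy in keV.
135.8076 keV

First convert energy to wavelength:
λ = hc/E, with hc ≈ 1239.842 keV·pm (i.e. 1239.842 eV·nm)

For E = 211.1 keV = 211100 eV:
λ = 1239.842 keV·pm / 211.1 keV
λ = 5.8732 pm

Calculate the Compton shift:
Δλ = λ_C(1 - cos(110°)) = 2.4263 × 1.3420
Δλ = 3.2562 pm

Final wavelength:
λ' = 5.8732 + 3.2562 = 9.1294 pm

Final energy:
E' = hc/λ' = 1239.842 / 9.1294 = 135.8076 keV

(Intermediate values are shown rounded; full precision is carried through to the final answer.)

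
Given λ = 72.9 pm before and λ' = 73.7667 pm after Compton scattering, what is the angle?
50.00°

First find the wavelength shift:
Δλ = λ' - λ = 73.7667 - 72.9 = 0.8667 pm

Using Δλ = λ_C(1 - cos θ), with λ_C = h/(m_e·c) ≈ 2.42631024 pm:
cos θ = 1 - Δλ/λ_C
cos θ = 1 - 0.8667/2.42631024
cos θ = 0.642791

θ = arccos(0.642791)
θ = 50.00°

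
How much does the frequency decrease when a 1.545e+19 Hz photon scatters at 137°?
2.750e+18 Hz (decrease)

Convert frequency to wavelength (c = 299792458 m/s):
λ₀ = c/f₀ = 299792458/1.545e+19 = 1.9404043e-11 m = 19.4040 pm

Calculate Compton shift:
Δλ = λ_C(1 - cos(137°)) = 4.2008 pm

Final wavelength:
λ' = λ₀ + Δλ = 19.4040 + 4.2008 = 23.6048 pm

Final frequency:
f' = c/λ' = 299792458/2.3604844e-11 = 1.2700464e+19 Hz

Frequency shift (decrease):
Δf = f₀ - f' = 1.545e+19 - 1.2700464e+19 = 2.750e+18 Hz

(Intermediate values are shown rounded; full precision is carried through to the final answer.)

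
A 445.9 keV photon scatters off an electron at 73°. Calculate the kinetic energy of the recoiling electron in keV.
170.2242 keV

By energy conservation: K_e = E_initial - E_final

First find the scattered photon energy:
Initial wavelength: λ = hc/E = 2.7805 pm
Compton shift: Δλ = λ_C(1 - cos(73°)) = 1.7169 pm
Final wavelength: λ' = 2.7805 + 1.7169 = 4.4975 pm
Final photon energy: E' = hc/λ' = 275.6758 keV

Electron kinetic energy:
K_e = E - E' = 445.9000 - 275.6758 = 170.2242 keV

(Intermediate values are shown rounded; full precision is carried through to the final answer.)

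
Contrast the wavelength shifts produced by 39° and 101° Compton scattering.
101° produces the larger shift by a factor of 5.343

Calculate both shifts using Δλ = λ_C(1 - cos θ):

For θ₁ = 39°:
Δλ₁ = 2.4263 × (1 - cos(39°))
Δλ₁ = 2.4263 × 0.2229
Δλ₁ = 0.5407 pm

For θ₂ = 101°:
Δλ₂ = 2.4263 × (1 - cos(101°))
Δλ₂ = 2.4263 × 1.1908
Δλ₂ = 2.8893 pm

The 101° angle produces the larger shift.
Ratio: 2.8893/0.5407 = 5.343

(Intermediate values are shown rounded; full precision is carried through to the final answer.)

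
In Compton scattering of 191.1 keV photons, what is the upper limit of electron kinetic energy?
81.7717 keV

Maximum energy transfer occurs at θ = 180° (backscattering).

Initial photon: E₀ = 191.1 keV → λ₀ = 6.4879 pm

Maximum Compton shift (at 180°):
Δλ_max = 2λ_C = 2 × 2.4263 = 4.8526 pm

Final wavelength:
λ' = 6.4879 + 4.8526 = 11.3405 pm

Minimum photon energy (maximum energy to electron):
E'_min = hc/λ' = 109.3283 keV

Maximum electron kinetic energy:
K_max = E₀ - E'_min = 191.1000 - 109.3283 = 81.7717 keV

(Intermediate values are shown rounded; full precision is carried through to the final answer.)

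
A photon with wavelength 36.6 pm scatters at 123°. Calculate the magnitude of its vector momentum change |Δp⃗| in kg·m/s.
3.0353e-23 kg·m/s

Photon momentum magnitude is p = h/λ.

Initial momentum:
p₀ = h/λ = 6.6261e-34/3.6600e-11 = 1.8104e-23 kg·m/s

After scattering:
λ' = λ + Δλ = 36.6 + 3.7478 = 40.3478 pm
p' = h/λ' = 6.6261e-34/4.0348e-11 = 1.6422e-23 kg·m/s

Momentum is a vector; the scattered photon's direction makes angle θ = 123° with the incident direction. The magnitude of the vector change Δp⃗ = p⃗₀ − p⃗' is found from the law of cosines:
|Δp⃗|² = p₀² + p'² − 2p₀p'cos θ
|Δp⃗|² = (1.8104e-23)² + (1.6422e-23)² − 2·1.8104e-23·1.6422e-23·cos(123°)
|Δp⃗| = 3.0353e-23 kg·m/s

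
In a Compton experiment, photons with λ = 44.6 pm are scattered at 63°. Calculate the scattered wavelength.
45.9248 pm

Using the Compton scattering formula:
λ' = λ + Δλ = λ + λ_C(1 - cos θ)

Given:
- Initial wavelength λ = 44.6 pm
- Scattering angle θ = 63°
- Compton wavelength λ_C ≈ 2.4263 pm

Calculate the shift:
Δλ = 2.4263 × (1 - cos(63°))
Δλ = 2.4263 × 0.5460
Δλ = 1.3248 pm

Final wavelength:
λ' = 44.6 + 1.3248 = 45.9248 pm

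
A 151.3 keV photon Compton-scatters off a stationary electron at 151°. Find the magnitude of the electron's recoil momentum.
1.2883e-22 kg·m/s

The electron is initially at rest, so by conservation of momentum:
p⃗_e = p⃗₀ − p⃗'  (incident photon momentum minus scattered photon momentum)

Photon momentum magnitudes (p = h/λ = E/c):
λ₀ = hc/E₀ = 8.1946 pm → p₀ = h/λ₀ = 8.0859e-23 kg·m/s
Δλ = λ_C(1 − cos 151°) = 4.5484 pm
λ' = 12.7430 pm → p' = h/λ' = 5.1998e-23 kg·m/s

The scattered photon makes angle θ = 151° with the incident direction, so by the law of cosines:
|p⃗_e|² = p₀² + p'² − 2p₀p'cos θ
|p⃗_e|² = (8.0859e-23)² + (5.1998e-23)² − 2·8.0859e-23·5.1998e-23·cos(151°)
|p⃗_e| = 1.2883e-22 kg·m/s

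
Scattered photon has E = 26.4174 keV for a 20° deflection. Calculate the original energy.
26.5000 keV

Convert final energy to wavelength (hc ≈ 1239.842 keV·pm):
λ' = hc/E' = 1239.842 / 26.4174 = 46.9328 pm

Calculate the Compton shift:
Δλ = λ_C(1 - cos(20°))
Δλ = 2.4263 × (1 - cos(20°))
Δλ = 0.1463 pm

Initial wavelength:
λ = λ' - Δλ = 46.9328 - 0.1463 = 46.7865 pm

Initial energy:
E = hc/λ = 1239.842 / 46.7865 = 26.5000 keV

(Intermediate values are shown rounded; full precision is carried through to the final answer.)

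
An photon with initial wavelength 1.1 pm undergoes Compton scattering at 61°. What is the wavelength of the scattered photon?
2.3500 pm

Using the Compton scattering formula:
λ' = λ + Δλ = λ + λ_C(1 - cos θ)

Given:
- Initial wavelength λ = 1.1 pm
- Scattering angle θ = 61°
- Compton wavelength λ_C ≈ 2.4263 pm

Calculate the shift:
Δλ = 2.4263 × (1 - cos(61°))
Δλ = 2.4263 × 0.5152
Δλ = 1.2500 pm

Final wavelength:
λ' = 1.1 + 1.2500 = 2.3500 pm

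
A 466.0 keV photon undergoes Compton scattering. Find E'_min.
165.0213 keV (at θ = 180°)

The scattered photon has minimum energy when its wavelength is maximum, i.e., when the Compton shift Δλ = λ_C(1 − cos θ) is maximum. This occurs at θ = 180° (backscattering), giving Δλ_max = 2λ_C = 4.8526 pm.

Initial wavelength: λ₀ = hc/E₀ = 2.6606 pm
Maximum final wavelength: λ'_max = λ₀ + 2λ_C = 2.6606 + 4.8526 = 7.5132 pm
Minimum final energy: E'_min = hc/λ'_max = 165.0213 keV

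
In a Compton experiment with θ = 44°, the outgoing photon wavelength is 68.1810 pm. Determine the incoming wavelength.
67.5000 pm

From λ' = λ + Δλ, we have λ = λ' - Δλ

First calculate the Compton shift:
Δλ = λ_C(1 - cos θ)
Δλ = 2.4263 × (1 - cos(44°))
Δλ = 2.4263 × 0.2807
Δλ = 0.6810 pm

Initial wavelength:
λ = λ' - Δλ
λ = 68.1810 - 0.6810
λ = 67.5000 pm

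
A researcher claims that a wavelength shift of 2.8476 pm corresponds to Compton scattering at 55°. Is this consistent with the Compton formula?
No, inconsistent

Calculate the expected shift for θ = 55°:

Δλ_expected = λ_C(1 - cos(55°))
Δλ_expected = 2.4263 × (1 - cos(55°))
Δλ_expected = 2.4263 × 0.4264
Δλ_expected = 1.0346 pm

Given shift: 2.8476 pm
Expected shift: 1.0346 pm
Difference: 1.8130 pm

The values do not match. The given shift corresponds to θ ≈ 100.0°, not 55°.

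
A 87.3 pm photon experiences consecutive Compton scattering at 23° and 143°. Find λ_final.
91.8569 pm

Apply Compton shift twice:

First scattering at θ₁ = 23°:
Δλ₁ = λ_C(1 - cos(23°))
Δλ₁ = 2.4263 × 0.0795
Δλ₁ = 0.1929 pm

After first scattering:
λ₁ = 87.3 + 0.1929 = 87.4929 pm

Second scattering at θ₂ = 143°:
Δλ₂ = λ_C(1 - cos(143°))
Δλ₂ = 2.4263 × 1.7986
Δλ₂ = 4.3640 pm

Final wavelength:
λ₂ = 87.4929 + 4.3640 = 91.8569 pm

Total shift: Δλ_total = 0.1929 + 4.3640 = 4.5569 pm

(Intermediate values are shown rounded; full precision is carried through to the final answer.)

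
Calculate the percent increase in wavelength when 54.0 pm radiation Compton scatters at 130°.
7.3813%

Calculate the Compton shift:
Δλ = λ_C(1 - cos(130°))
Δλ = 2.4263 × (1 - cos(130°))
Δλ = 2.4263 × 1.6428
Δλ = 3.9859 pm

Percentage change:
(Δλ/λ₀) × 100 = (3.9859/54.0) × 100
= 7.3813%

(Intermediate values are shown rounded; full precision is carried through to the final answer.)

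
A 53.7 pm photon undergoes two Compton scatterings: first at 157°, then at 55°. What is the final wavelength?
59.3944 pm

Apply Compton shift twice:

First scattering at θ₁ = 157°:
Δλ₁ = λ_C(1 - cos(157°))
Δλ₁ = 2.4263 × 1.9205
Δλ₁ = 4.6597 pm

After first scattering:
λ₁ = 53.7 + 4.6597 = 58.3597 pm

Second scattering at θ₂ = 55°:
Δλ₂ = λ_C(1 - cos(55°))
Δλ₂ = 2.4263 × 0.4264
Δλ₂ = 1.0346 pm

Final wavelength:
λ₂ = 58.3597 + 1.0346 = 59.3944 pm

Total shift: Δλ_total = 4.6597 + 1.0346 = 5.6944 pm

(Intermediate values are shown rounded; full precision is carried through to the final answer.)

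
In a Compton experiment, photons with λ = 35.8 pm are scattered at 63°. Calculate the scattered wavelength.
37.1248 pm

Using the Compton scattering formula:
λ' = λ + Δλ = λ + λ_C(1 - cos θ)

Given:
- Initial wavelength λ = 35.8 pm
- Scattering angle θ = 63°
- Compton wavelength λ_C ≈ 2.4263 pm

Calculate the shift:
Δλ = 2.4263 × (1 - cos(63°))
Δλ = 2.4263 × 0.5460
Δλ = 1.3248 pm

Final wavelength:
λ' = 35.8 + 1.3248 = 37.1248 pm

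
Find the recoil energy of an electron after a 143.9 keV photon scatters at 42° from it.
9.7065 keV

By energy conservation: K_e = E_initial - E_final

First find the scattered photon energy:
Initial wavelength: λ = hc/E = 8.6160 pm
Compton shift: Δλ = λ_C(1 - cos(42°)) = 0.6232 pm
Final wavelength: λ' = 8.6160 + 0.6232 = 9.2392 pm
Final photon energy: E' = hc/λ' = 134.1935 keV

Electron kinetic energy:
K_e = E - E' = 143.9000 - 134.1935 = 9.7065 keV

(Intermediate values are shown rounded; full precision is carried through to the final answer.)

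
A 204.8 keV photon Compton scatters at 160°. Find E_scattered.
115.2247 keV

First convert energy to wavelength:
λ = hc/E, with hc ≈ 1239.842 keV·pm (i.e. 1239.842 eV·nm)

For E = 204.8 keV = 204800 eV:
λ = 1239.842 keV·pm / 204.8 keV
λ = 6.0539 pm

Calculate the Compton shift:
Δλ = λ_C(1 - cos(160°)) = 2.4263 × 1.9397
Δλ = 4.7063 pm

Final wavelength:
λ' = 6.0539 + 4.7063 = 10.7602 pm

Final energy:
E' = hc/λ' = 1239.842 / 10.7602 = 115.2247 keV

(Intermediate values are shown rounded; full precision is carried through to the final answer.)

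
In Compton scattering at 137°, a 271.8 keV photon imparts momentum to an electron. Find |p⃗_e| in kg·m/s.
2.0709e-22 kg·m/s

The electron is initially at rest, so by conservation of momentum:
p⃗_e = p⃗₀ − p⃗'  (incident photon momentum minus scattered photon momentum)

Photon momentum magnitudes (p = h/λ = E/c):
λ₀ = hc/E₀ = 4.5616 pm → p₀ = h/λ₀ = 1.4526e-22 kg·m/s
Δλ = λ_C(1 − cos 137°) = 4.2008 pm
λ' = 8.7624 pm → p' = h/λ' = 7.5619e-23 kg·m/s

The scattered photon makes angle θ = 137° with the incident direction, so by the law of cosines:
|p⃗_e|² = p₀² + p'² − 2p₀p'cos θ
|p⃗_e|² = (1.4526e-22)² + (7.5619e-23)² − 2·1.4526e-22·7.5619e-23·cos(137°)
|p⃗_e| = 2.0709e-22 kg·m/s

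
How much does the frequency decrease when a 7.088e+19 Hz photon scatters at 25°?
3.615e+18 Hz (decrease)

Convert frequency to wavelength (c = 299792458 m/s):
λ₀ = c/f₀ = 299792458/7.088e+19 = 4.2295776e-12 m = 4.2296 pm

Calculate Compton shift:
Δλ = λ_C(1 - cos(25°)) = 0.2273 pm

Final wavelength:
λ' = λ₀ + Δλ = 4.2296 + 0.2273 = 4.4569 pm

Final frequency:
f' = c/λ' = 299792458/4.4569039e-12 = 6.7264734e+19 Hz

Frequency shift (decrease):
Δf = f₀ - f' = 7.088e+19 - 6.7264734e+19 = 3.615e+18 Hz

(Intermediate values are shown rounded; full precision is carried through to the final answer.)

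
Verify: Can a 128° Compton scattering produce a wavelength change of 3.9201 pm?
Yes, consistent

Calculate the expected shift for θ = 128°:

Δλ_expected = λ_C(1 - cos(128°))
Δλ_expected = 2.4263 × (1 - cos(128°))
Δλ_expected = 2.4263 × 1.6157
Δλ_expected = 3.9201 pm

Given shift: 3.9201 pm
Expected shift: 3.9201 pm
Difference: 0.0000 pm

The values match. This is consistent with Compton scattering at the stated angle.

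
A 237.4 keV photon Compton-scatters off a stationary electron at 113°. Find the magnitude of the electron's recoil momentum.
1.7228e-22 kg·m/s

The electron is initially at rest, so by conservation of momentum:
p⃗_e = p⃗₀ − p⃗'  (incident photon momentum minus scattered photon momentum)

Photon momentum magnitudes (p = h/λ = E/c):
λ₀ = hc/E₀ = 5.2226 pm → p₀ = h/λ₀ = 1.2687e-22 kg·m/s
Δλ = λ_C(1 − cos 113°) = 3.3743 pm
λ' = 8.5969 pm → p' = h/λ' = 7.7075e-23 kg·m/s

The scattered photon makes angle θ = 113° with the incident direction, so by the law of cosines:
|p⃗_e|² = p₀² + p'² − 2p₀p'cos θ
|p⃗_e|² = (1.2687e-22)² + (7.7075e-23)² − 2·1.2687e-22·7.7075e-23·cos(113°)
|p⃗_e| = 1.7228e-22 kg·m/s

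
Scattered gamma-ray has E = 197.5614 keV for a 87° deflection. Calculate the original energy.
311.7999 keV

Convert final energy to wavelength (hc ≈ 1239.842 keV·pm):
λ' = hc/E' = 1239.842 / 197.5614 = 6.2757 pm

Calculate the Compton shift:
Δλ = λ_C(1 - cos(87°))
Δλ = 2.4263 × (1 - cos(87°))
Δλ = 2.2993 pm

Initial wavelength:
λ = λ' - Δλ = 6.2757 - 2.2993 = 3.9764 pm

Initial energy:
E = hc/λ = 1239.842 / 3.9764 = 311.7999 keV

(Intermediate values are shown rounded; full precision is carried through to the final answer.)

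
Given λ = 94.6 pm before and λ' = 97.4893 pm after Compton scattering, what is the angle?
101.00°

First find the wavelength shift:
Δλ = λ' - λ = 97.4893 - 94.6 = 2.8893 pm

Using Δλ = λ_C(1 - cos θ), with λ_C = h/(m_e·c) ≈ 2.42631024 pm:
cos θ = 1 - Δλ/λ_C
cos θ = 1 - 2.8893/2.42631024
cos θ = -0.190821

θ = arccos(-0.190821)
θ = 101.00°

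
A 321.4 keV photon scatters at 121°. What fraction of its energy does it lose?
0.4879 (or 48.79%)

Calculate initial and final photon energies:

Initial: E₀ = 321.4 keV → λ₀ = 3.8576 pm
Compton shift: Δλ = 3.6760 pm
Final wavelength: λ' = 7.5336 pm
Final energy: E' = 164.5754 keV

Fractional energy loss:
(E₀ - E')/E₀ = (321.4000 - 164.5754)/321.4000
= 156.8246/321.4000
= 0.4879
= 48.79%

(Intermediate values are shown rounded; full precision is carried through to the final answer.)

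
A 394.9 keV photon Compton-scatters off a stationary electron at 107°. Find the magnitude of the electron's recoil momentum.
2.6214e-22 kg·m/s

The electron is initially at rest, so by conservation of momentum:
p⃗_e = p⃗₀ − p⃗'  (incident photon momentum minus scattered photon momentum)

Photon momentum magnitudes (p = h/λ = E/c):
λ₀ = hc/E₀ = 3.1396 pm → p₀ = h/λ₀ = 2.1105e-22 kg·m/s
Δλ = λ_C(1 − cos 107°) = 3.1357 pm
λ' = 6.2753 pm → p' = h/λ' = 1.0559e-22 kg·m/s

The scattered photon makes angle θ = 107° with the incident direction, so by the law of cosines:
|p⃗_e|² = p₀² + p'² − 2p₀p'cos θ
|p⃗_e|² = (2.1105e-22)² + (1.0559e-22)² − 2·2.1105e-22·1.0559e-22·cos(107°)
|p⃗_e| = 2.6214e-22 kg·m/s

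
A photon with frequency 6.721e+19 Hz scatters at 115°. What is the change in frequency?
2.932e+19 Hz (decrease)

Convert frequency to wavelength (c = 299792458 m/s):
λ₀ = c/f₀ = 299792458/6.721e+19 = 4.4605335e-12 m = 4.4605 pm

Calculate Compton shift:
Δλ = λ_C(1 - cos(115°)) = 3.4517 pm

Final wavelength:
λ' = λ₀ + Δλ = 4.4605 + 3.4517 = 7.9122 pm

Final frequency:
f' = c/λ' = 299792458/7.9122468e-12 = 3.7889675e+19 Hz

Frequency shift (decrease):
Δf = f₀ - f' = 6.721e+19 - 3.7889675e+19 = 2.932e+19 Hz

(Intermediate values are shown rounded; full precision is carried through to the final answer.)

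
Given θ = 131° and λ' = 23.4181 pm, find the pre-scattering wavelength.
19.4000 pm

From λ' = λ + Δλ, we have λ = λ' - Δλ

First calculate the Compton shift:
Δλ = λ_C(1 - cos θ)
Δλ = 2.4263 × (1 - cos(131°))
Δλ = 2.4263 × 1.6561
Δλ = 4.0181 pm

Initial wavelength:
λ = λ' - Δλ
λ = 23.4181 - 4.0181
λ = 19.4000 pm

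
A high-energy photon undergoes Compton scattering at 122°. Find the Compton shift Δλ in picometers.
3.7121 pm

Using the Compton scattering formula:
Δλ = λ_C(1 - cos θ)

where λ_C = h/(m_e·c) ≈ 2.4263 pm is the Compton wavelength of an electron.

For θ = 122°:
cos(122°) = -0.5299
1 - cos(122°) = 1.5299

Δλ = 2.4263 × 1.5299
Δλ = 3.7121 pm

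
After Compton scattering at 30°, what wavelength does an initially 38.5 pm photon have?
38.8251 pm

Using the Compton formula: λ' = λ + λ_C(1 − cos θ)

For θ = 30°, cos θ = √3/2 (exact) ≈ 0.8660, so:
1 − cos 30° = 1 − (√3/2) ≈ 0.1340

Δλ = λ_C × 0.1340 = 2.4263 × 0.1340 = 0.3251 pm

λ' = 38.5 + 0.3251 = 38.8251 pm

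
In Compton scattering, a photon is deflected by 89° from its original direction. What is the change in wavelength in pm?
2.3840 pm

Using the Compton scattering formula:
Δλ = λ_C(1 - cos θ)

where λ_C = h/(m_e·c) ≈ 2.4263 pm is the Compton wavelength of an electron.

For θ = 89°:
cos(89°) = 0.0175
1 - cos(89°) = 0.9825

Δλ = 2.4263 × 0.9825
Δλ = 2.3840 pm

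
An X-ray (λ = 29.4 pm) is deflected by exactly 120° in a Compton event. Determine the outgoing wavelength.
33.0395 pm

Using the Compton formula: λ' = λ + λ_C(1 − cos θ)

For θ = 120°, cos θ = -1/2 (exact) = -0.5000, so:
1 − cos 120° = 1 − (-1/2) = 1.5000

Δλ = λ_C × 1.5000 = 2.4263 × 1.5000 = 3.6395 pm

λ' = 29.4 + 3.6395 = 33.0395 pm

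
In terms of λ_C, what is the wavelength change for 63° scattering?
0.5460 λ_C

The Compton shift formula is:
Δλ = λ_C(1 - cos θ)

Dividing both sides by λ_C:
Δλ/λ_C = 1 - cos θ

For θ = 63°:
Δλ/λ_C = 1 - cos(63°)
Δλ/λ_C = 1 - 0.4540
Δλ/λ_C = 0.5460

This means the shift is 0.5460 × λ_C = 1.3248 pm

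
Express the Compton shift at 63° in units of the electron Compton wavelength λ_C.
0.5460 λ_C

The Compton shift formula is:
Δλ = λ_C(1 - cos θ)

Dividing both sides by λ_C:
Δλ/λ_C = 1 - cos θ

For θ = 63°:
Δλ/λ_C = 1 - cos(63°)
Δλ/λ_C = 1 - 0.4540
Δλ/λ_C = 0.5460

This means the shift is 0.5460 × λ_C = 1.3248 pm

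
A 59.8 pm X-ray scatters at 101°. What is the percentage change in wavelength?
4.8316%

Calculate the Compton shift:
Δλ = λ_C(1 - cos(101°))
Δλ = 2.4263 × (1 - cos(101°))
Δλ = 2.4263 × 1.1908
Δλ = 2.8893 pm

Percentage change:
(Δλ/λ₀) × 100 = (2.8893/59.8) × 100
= 4.8316%

(Intermediate values are shown rounded; full precision is carried through to the final answer.)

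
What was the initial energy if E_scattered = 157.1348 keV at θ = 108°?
263.0001 keV

Convert final energy to wavelength (hc ≈ 1239.842 keV·pm):
λ' = hc/E' = 1239.842 / 157.1348 = 7.8903 pm

Calculate the Compton shift:
Δλ = λ_C(1 - cos(108°))
Δλ = 2.4263 × (1 - cos(108°))
Δλ = 3.1761 pm

Initial wavelength:
λ = λ' - Δλ = 7.8903 - 3.1761 = 4.7142 pm

Initial energy:
E = hc/λ = 1239.842 / 4.7142 = 263.0001 keV

(Intermediate values are shown rounded; full precision is carried through to the final answer.)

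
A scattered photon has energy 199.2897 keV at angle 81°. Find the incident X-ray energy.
296.9999 keV

Convert final energy to wavelength (hc ≈ 1239.842 keV·pm):
λ' = hc/E' = 1239.842 / 199.2897 = 6.2213 pm

Calculate the Compton shift:
Δλ = λ_C(1 - cos(81°))
Δλ = 2.4263 × (1 - cos(81°))
Δλ = 2.0468 pm

Initial wavelength:
λ = λ' - Δλ = 6.2213 - 2.0468 = 4.1746 pm

Initial energy:
E = hc/λ = 1239.842 / 4.1746 = 296.9999 keV

(Intermediate values are shown rounded; full precision is carried through to the final answer.)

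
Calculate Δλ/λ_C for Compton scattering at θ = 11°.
0.0184 λ_C

The Compton shift formula is:
Δλ = λ_C(1 - cos θ)

Dividing both sides by λ_C:
Δλ/λ_C = 1 - cos θ

For θ = 11°:
Δλ/λ_C = 1 - cos(11°)
Δλ/λ_C = 1 - 0.9816
Δλ/λ_C = 0.0184

This means the shift is 0.0184 × λ_C = 0.0446 pm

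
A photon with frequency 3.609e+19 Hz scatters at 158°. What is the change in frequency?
1.300e+19 Hz (decrease)

Convert frequency to wavelength (c = 299792458 m/s):
λ₀ = c/f₀ = 299792458/3.609e+19 = 8.3068013e-12 m = 8.3068 pm

Calculate Compton shift:
Δλ = λ_C(1 - cos(158°)) = 4.6759 pm

Final wavelength:
λ' = λ₀ + Δλ = 8.3068 + 4.6759 = 12.9827 pm

Final frequency:
f' = c/λ' = 299792458/1.2982747e-11 = 2.3091604e+19 Hz

Frequency shift (decrease):
Δf = f₀ - f' = 3.609e+19 - 2.3091604e+19 = 1.300e+19 Hz

(Intermediate values are shown rounded; full precision is carried through to the final answer.)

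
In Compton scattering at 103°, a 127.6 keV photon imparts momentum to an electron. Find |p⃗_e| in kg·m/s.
9.4759e-23 kg·m/s

The electron is initially at rest, so by conservation of momentum:
p⃗_e = p⃗₀ − p⃗'  (incident photon momentum minus scattered photon momentum)

Photon momentum magnitudes (p = h/λ = E/c):
λ₀ = hc/E₀ = 9.7166 pm → p₀ = h/λ₀ = 6.8193e-23 kg·m/s
Δλ = λ_C(1 − cos 103°) = 2.9721 pm
λ' = 12.6887 pm → p' = h/λ' = 5.2220e-23 kg·m/s

The scattered photon makes angle θ = 103° with the incident direction, so by the law of cosines:
|p⃗_e|² = p₀² + p'² − 2p₀p'cos θ
|p⃗_e|² = (6.8193e-23)² + (5.2220e-23)² − 2·6.8193e-23·5.2220e-23·cos(103°)
|p⃗_e| = 9.4759e-23 kg·m/s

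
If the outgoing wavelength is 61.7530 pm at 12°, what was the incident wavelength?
61.7000 pm

From λ' = λ + Δλ, we have λ = λ' - Δλ

First calculate the Compton shift:
Δλ = λ_C(1 - cos θ)
Δλ = 2.4263 × (1 - cos(12°))
Δλ = 2.4263 × 0.0219
Δλ = 0.0530 pm

Initial wavelength:
λ = λ' - Δλ
λ = 61.7530 - 0.0530
λ = 61.7000 pm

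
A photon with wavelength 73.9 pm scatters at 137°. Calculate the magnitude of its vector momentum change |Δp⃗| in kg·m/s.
1.6237e-23 kg·m/s

Photon momentum magnitude is p = h/λ.

Initial momentum:
p₀ = h/λ = 6.6261e-34/7.3900e-11 = 8.9663e-24 kg·m/s

After scattering:
λ' = λ + Δλ = 73.9 + 4.2008 = 78.1008 pm
p' = h/λ' = 6.6261e-34/7.8101e-11 = 8.4840e-24 kg·m/s

Momentum is a vector; the scattered photon's direction makes angle θ = 137° with the incident direction. The magnitude of the vector change Δp⃗ = p⃗₀ − p⃗' is found from the law of cosines:
|Δp⃗|² = p₀² + p'² − 2p₀p'cos θ
|Δp⃗|² = (8.9663e-24)² + (8.4840e-24)² − 2·8.9663e-24·8.4840e-24·cos(137°)
|Δp⃗| = 1.6237e-23 kg·m/s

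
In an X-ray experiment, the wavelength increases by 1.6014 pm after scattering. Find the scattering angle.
70.12°

From the Compton formula Δλ = λ_C(1 - cos θ), we can solve for θ:

cos θ = 1 - Δλ/λ_C

Given:
- Δλ = 1.6014 pm
- λ_C = h/(m_e·c) ≈ 2.42631024 pm

cos θ = 1 - 1.6014/2.42631024
cos θ = 1 - 0.660015
cos θ = 0.339985

θ = arccos(0.339985)
θ = 70.12°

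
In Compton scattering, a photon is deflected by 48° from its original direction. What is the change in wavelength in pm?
0.8028 pm

Using the Compton scattering formula:
Δλ = λ_C(1 - cos θ)

where λ_C = h/(m_e·c) ≈ 2.4263 pm is the Compton wavelength of an electron.

For θ = 48°:
cos(48°) = 0.6691
1 - cos(48°) = 0.3309

Δλ = 2.4263 × 0.3309
Δλ = 0.8028 pm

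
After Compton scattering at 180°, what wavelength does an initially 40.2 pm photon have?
45.0526 pm

Using the Compton formula: λ' = λ + λ_C(1 − cos θ)

For θ = 180°, cos θ = -1 (exact) = -1.0000, so:
1 − cos 180° = 1 − (-1) = 2.0000

Δλ = λ_C × 2.0000 = 2.4263 × 2.0000 = 4.8526 pm

λ' = 40.2 + 4.8526 = 45.0526 pm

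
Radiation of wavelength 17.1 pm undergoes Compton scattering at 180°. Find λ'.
21.9526 pm

Using the Compton formula: λ' = λ + λ_C(1 − cos θ)

For θ = 180°, cos θ = -1 (exact) = -1.0000, so:
1 − cos 180° = 1 − (-1) = 2.0000

Δλ = λ_C × 2.0000 = 2.4263 × 2.0000 = 4.8526 pm

λ' = 17.1 + 4.8526 = 21.9526 pm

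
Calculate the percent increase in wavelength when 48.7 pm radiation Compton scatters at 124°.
7.7681%

Calculate the Compton shift:
Δλ = λ_C(1 - cos(124°))
Δλ = 2.4263 × (1 - cos(124°))
Δλ = 2.4263 × 1.5592
Δλ = 3.7831 pm

Percentage change:
(Δλ/λ₀) × 100 = (3.7831/48.7) × 100
= 7.7681%

(Intermediate values are shown rounded; full precision is carried through to the final answer.)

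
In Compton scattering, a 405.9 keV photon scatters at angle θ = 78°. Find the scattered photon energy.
249.1442 keV

First convert energy to wavelength:
λ = hc/E, with hc ≈ 1239.842 keV·pm (i.e. 1239.842 eV·nm)

For E = 405.9 keV = 405900 eV:
λ = 1239.842 keV·pm / 405.9 keV
λ = 3.0546 pm

Calculate the Compton shift:
Δλ = λ_C(1 - cos(78°)) = 2.4263 × 0.7921
Δλ = 1.9219 pm

Final wavelength:
λ' = 3.0546 + 1.9219 = 4.9764 pm

Final energy:
E' = hc/λ' = 1239.842 / 4.9764 = 249.1442 keV

(Intermediate values are shown rounded; full precision is carried through to the final answer.)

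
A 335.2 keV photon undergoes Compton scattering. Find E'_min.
144.9865 keV (at θ = 180°)

The scattered photon has minimum energy when its wavelength is maximum, i.e., when the Compton shift Δλ = λ_C(1 − cos θ) is maximum. This occurs at θ = 180° (backscattering), giving Δλ_max = 2λ_C = 4.8526 pm.

Initial wavelength: λ₀ = hc/E₀ = 3.6988 pm
Maximum final wavelength: λ'_max = λ₀ + 2λ_C = 3.6988 + 4.8526 = 8.5514 pm
Minimum final energy: E'_min = hc/λ'_max = 144.9865 keV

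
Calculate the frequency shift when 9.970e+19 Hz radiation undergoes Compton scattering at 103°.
4.956e+19 Hz (decrease)

Convert frequency to wavelength (c = 299792458 m/s):
λ₀ = c/f₀ = 299792458/9.970e+19 = 3.0069454e-12 m = 3.0069 pm

Calculate Compton shift:
Δλ = λ_C(1 - cos(103°)) = 2.9721 pm

Final wavelength:
λ' = λ₀ + Δλ = 3.0069 + 2.9721 = 5.9791 pm

Final frequency:
f' = c/λ' = 299792458/5.9790567e-12 = 5.0140427e+19 Hz

Frequency shift (decrease):
Δf = f₀ - f' = 9.970e+19 - 5.0140427e+19 = 4.956e+19 Hz

(Intermediate values are shown rounded; full precision is carried through to the final answer.)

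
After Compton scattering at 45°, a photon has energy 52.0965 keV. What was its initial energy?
53.7000 keV

Convert final energy to wavelength (hc ≈ 1239.842 keV·pm):
λ' = hc/E' = 1239.842 / 52.0965 = 23.7989 pm

Calculate the Compton shift:
Δλ = λ_C(1 - cos(45°))
Δλ = 2.4263 × (1 - cos(45°))
Δλ = 0.7106 pm

Initial wavelength:
λ = λ' - Δλ = 23.7989 - 0.7106 = 23.0883 pm

Initial energy:
E = hc/λ = 1239.842 / 23.0883 = 53.7000 keV

(Intermediate values are shown rounded; full precision is carried through to the final answer.)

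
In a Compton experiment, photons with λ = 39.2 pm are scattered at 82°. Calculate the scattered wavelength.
41.2886 pm

Using the Compton scattering formula:
λ' = λ + Δλ = λ + λ_C(1 - cos θ)

Given:
- Initial wavelength λ = 39.2 pm
- Scattering angle θ = 82°
- Compton wavelength λ_C ≈ 2.4263 pm

Calculate the shift:
Δλ = 2.4263 × (1 - cos(82°))
Δλ = 2.4263 × 0.8608
Δλ = 2.0886 pm

Final wavelength:
λ' = 39.2 + 2.0886 = 41.2886 pm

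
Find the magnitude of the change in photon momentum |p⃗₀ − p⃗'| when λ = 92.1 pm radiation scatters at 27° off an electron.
3.3543e-24 kg·m/s

Photon momentum magnitude is p = h/λ.

Initial momentum:
p₀ = h/λ = 6.6261e-34/9.2100e-11 = 7.1944e-24 kg·m/s

After scattering:
λ' = λ + Δλ = 92.1 + 0.2645 = 92.3645 pm
p' = h/λ' = 6.6261e-34/9.2364e-11 = 7.1738e-24 kg·m/s

Momentum is a vector; the scattered photon's direction makes angle θ = 27° with the incident direction. The magnitude of the vector change Δp⃗ = p⃗₀ − p⃗' is found from the law of cosines:
|Δp⃗|² = p₀² + p'² − 2p₀p'cos θ
|Δp⃗|² = (7.1944e-24)² + (7.1738e-24)² − 2·7.1944e-24·7.1738e-24·cos(27°)
|Δp⃗| = 3.3543e-24 kg·m/s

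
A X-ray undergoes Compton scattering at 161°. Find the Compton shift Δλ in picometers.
4.7204 pm

Using the Compton scattering formula:
Δλ = λ_C(1 - cos θ)

where λ_C = h/(m_e·c) ≈ 2.4263 pm is the Compton wavelength of an electron.

For θ = 161°:
cos(161°) = -0.9455
1 - cos(161°) = 1.9455

Δλ = 2.4263 × 1.9455
Δλ = 4.7204 pm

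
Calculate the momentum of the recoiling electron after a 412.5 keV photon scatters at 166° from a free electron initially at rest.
3.0372e-22 kg·m/s

The electron is initially at rest, so by conservation of momentum:
p⃗_e = p⃗₀ − p⃗'  (incident photon momentum minus scattered photon momentum)

Photon momentum magnitudes (p = h/λ = E/c):
λ₀ = hc/E₀ = 3.0057 pm → p₀ = h/λ₀ = 2.2045e-22 kg·m/s
Δλ = λ_C(1 − cos 166°) = 4.7805 pm
λ' = 7.7862 pm → p' = h/λ' = 8.5100e-23 kg·m/s

The scattered photon makes angle θ = 166° with the incident direction, so by the law of cosines:
|p⃗_e|² = p₀² + p'² − 2p₀p'cos θ
|p⃗_e|² = (2.2045e-22)² + (8.5100e-23)² − 2·2.2045e-22·8.5100e-23·cos(166°)
|p⃗_e| = 3.0372e-22 kg·m/s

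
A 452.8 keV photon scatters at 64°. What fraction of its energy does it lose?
0.3323 (or 33.23%)

Calculate initial and final photon energies:

Initial: E₀ = 452.8 keV → λ₀ = 2.7382 pm
Compton shift: Δλ = 1.3627 pm
Final wavelength: λ' = 4.1009 pm
Final energy: E' = 302.3376 keV

Fractional energy loss:
(E₀ - E')/E₀ = (452.8000 - 302.3376)/452.8000
= 150.4624/452.8000
= 0.3323
= 33.23%

(Intermediate values are shown rounded; full precision is carried through to the final answer.)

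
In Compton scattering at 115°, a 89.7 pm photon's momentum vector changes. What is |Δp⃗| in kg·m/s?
1.2230e-23 kg·m/s

Photon momentum magnitude is p = h/λ.

Initial momentum:
p₀ = h/λ = 6.6261e-34/8.9700e-11 = 7.3869e-24 kg·m/s

After scattering:
λ' = λ + Δλ = 89.7 + 3.4517 = 93.1517 pm
p' = h/λ' = 6.6261e-34/9.3152e-11 = 7.1132e-24 kg·m/s

Momentum is a vector; the scattered photon's direction makes angle θ = 115° with the incident direction. The magnitude of the vector change Δp⃗ = p⃗₀ − p⃗' is found from the law of cosines:
|Δp⃗|² = p₀² + p'² − 2p₀p'cos θ
|Δp⃗|² = (7.3869e-24)² + (7.1132e-24)² − 2·7.3869e-24·7.1132e-24·cos(115°)
|Δp⃗| = 1.2230e-23 kg·m/s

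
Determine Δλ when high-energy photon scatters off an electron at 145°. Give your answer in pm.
4.4138 pm

Using the Compton scattering formula:
Δλ = λ_C(1 - cos θ)

where λ_C = h/(m_e·c) ≈ 2.4263 pm is the Compton wavelength of an electron.

For θ = 145°:
cos(145°) = -0.8192
1 - cos(145°) = 1.8192

Δλ = 2.4263 × 1.8192
Δλ = 4.4138 pm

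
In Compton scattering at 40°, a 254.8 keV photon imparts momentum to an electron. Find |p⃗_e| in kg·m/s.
8.9288e-23 kg·m/s

The electron is initially at rest, so by conservation of momentum:
p⃗_e = p⃗₀ − p⃗'  (incident photon momentum minus scattered photon momentum)

Photon momentum magnitudes (p = h/λ = E/c):
λ₀ = hc/E₀ = 4.8659 pm → p₀ = h/λ₀ = 1.3617e-22 kg·m/s
Δλ = λ_C(1 − cos 40°) = 0.5676 pm
λ' = 5.4336 pm → p' = h/λ' = 1.2195e-22 kg·m/s

The scattered photon makes angle θ = 40° with the incident direction, so by the law of cosines:
|p⃗_e|² = p₀² + p'² − 2p₀p'cos θ
|p⃗_e|² = (1.3617e-22)² + (1.2195e-22)² − 2·1.3617e-22·1.2195e-22·cos(40°)
|p⃗_e| = 8.9288e-23 kg·m/s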